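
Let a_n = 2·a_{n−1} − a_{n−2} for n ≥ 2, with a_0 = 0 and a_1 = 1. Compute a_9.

9

With companion matrix M = [[2, −1], [1, 0]], [a_n, a_{n−1}]ᵀ = M·[a_{n−1}, a_{n−2}]ᵀ, so [a_9, a_8]ᵀ = M^8·[a_1, a_0]ᵀ.
M^8 = [[9, −8], [8, −7]], giving [a_9, a_8]ᵀ = [[9], [8]].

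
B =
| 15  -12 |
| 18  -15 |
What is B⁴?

tr B = 0 and det B = -9, so the characteristic polynomial is λ² − (0)λ + (-9) with roots 3 and -3.
Eigenvectors give P = [[1, 2], [1, 3]] with P⁻¹ = [[3, -2], [-1, 1]], and B = P·diag(3, -3)·P⁻¹.
Then B⁴ = P·diag(81, 81)·P⁻¹ = [[81, 162], [81, 243]] · [[3, -2], [-1, 1]] = [[81, 0], [0, 81]].

[[81, 0], [0, 81]]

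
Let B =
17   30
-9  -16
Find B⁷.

tr B = 1 and det B = -2, so the characteristic polynomial is λ² − (1)λ + (-2) with roots -1 and 2.
Eigenvectors give P = [[-5, -2], [3, 1]] with P⁻¹ = [[1, 2], [-3, -5]], and B = P·diag(-1, 2)·P⁻¹.
Then B⁷ = P·diag(-1, 128)·P⁻¹ = [[5, -256], [-3, 128]] · [[1, 2], [-3, -5]] = [[773, 1290], [-387, -646]].

[[773, 1290], [-387, -646]]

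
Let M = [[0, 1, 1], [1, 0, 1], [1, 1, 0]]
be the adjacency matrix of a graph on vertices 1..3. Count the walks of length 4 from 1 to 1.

The number of length-4 walks from vertex 1 to vertex 1 is entry (1,1) of M^4, where M is the adjacency matrix.
M^2 = [[2, 1, 1], [1, 2, 1], [1, 1, 2]]
M^3 = [[2, 3, 3], [3, 2, 3], [3, 3, 2]]
M^4 = [[6, 5, 5], [5, 6, 5], [5, 5, 6]]

6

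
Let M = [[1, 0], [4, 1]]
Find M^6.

M = I + N where N = [[0, 0], [4, 0]] is strictly lower-triangular, so N^2 = 0.
(I + N)^6 = I + 6·N = [[1, 0], [24, 1]].

[[1, 0], [24, 1]]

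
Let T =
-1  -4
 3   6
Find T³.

tr T = 5 and det T = 6, so the characteristic polynomial is λ² − (5)λ + (6) with roots 3 and 2.
Eigenvectors give P = [[-1, 4], [1, -3]] with P⁻¹ = [[3, 4], [1, 1]], and T = P·diag(3, 2)·P⁻¹.
Then T³ = P·diag(27, 8)·P⁻¹ = [[-27, 32], [27, -24]] · [[3, 4], [1, 1]] = [[-49, -76], [57, 84]].

[[-49, -76], [57, 84]]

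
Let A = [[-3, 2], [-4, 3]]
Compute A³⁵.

[[-3, 2], [-4, 3]]

A² = I (check: tr A = 0 and det A = -1), so A³⁵ = A since 35 is odd.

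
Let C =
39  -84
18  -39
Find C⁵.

tr C = 0 and det C = -9, so the characteristic polynomial is λ² − (0)λ + (-9) with roots 3 and -3.
Eigenvectors give P = [[-7, 2], [-3, 1]] with P⁻¹ = [[-1, 2], [-3, 7]], and C = P·diag(3, -3)·P⁻¹.
Then C⁵ = P·diag(243, -243)·P⁻¹ = [[-1701, -486], [-729, -243]] · [[-1, 2], [-3, 7]] = [[3159, -6804], [1458, -3159]].

[[3159, -6804], [1458, -3159]]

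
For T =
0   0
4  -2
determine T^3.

[[0, 0], [16, -8]]

T^2 = [[0, 0], [-8, 4]]
T^3 = [[0, 0], [16, -8]]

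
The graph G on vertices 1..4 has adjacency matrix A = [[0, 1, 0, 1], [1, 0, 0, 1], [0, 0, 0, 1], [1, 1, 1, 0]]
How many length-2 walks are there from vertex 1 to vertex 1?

2

The number of length-2 walks from vertex 1 to vertex 1 is entry (1,1) of A^2, where A is the adjacency matrix.
A^2 = [[2, 1, 1, 1], [1, 2, 1, 1], [1, 1, 1, 0], [1, 1, 0, 3]]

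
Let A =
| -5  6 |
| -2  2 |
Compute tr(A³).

-9

tr A = -3 and det A = 2, so the characteristic polynomial is λ² − (-3)λ + (2) with roots -1 and -2.
Eigenvectors give P = [[-3, 2], [-2, 1]] with P⁻¹ = [[1, -2], [2, -3]], and A = P·diag(-1, -2)·P⁻¹.
Then A³ = P·diag(-1, -8)·P⁻¹ = [[3, -16], [2, -8]] · [[1, -2], [2, -3]] = [[-29, 42], [-14, 20]].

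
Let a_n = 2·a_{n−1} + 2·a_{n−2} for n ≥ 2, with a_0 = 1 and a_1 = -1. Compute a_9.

-656

With companion matrix A = [[2, 2], [1, 0]], [a_n, a_{n−1}]ᵀ = A·[a_{n−1}, a_{n−2}]ᵀ, so [a_9, a_8]ᵀ = A⁸·[a_1, a_0]ᵀ.
A⁸ = [[2448, 1792], [896, 656]], giving [a_9, a_8]ᵀ = [[-656], [-240]].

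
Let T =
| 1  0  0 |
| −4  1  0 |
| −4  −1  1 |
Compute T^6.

[[1, 0, 0], [−24, 1, 0], [36, −6, 1]]

T = I + N where N = [[0, 0, 0], [−4, 0, 0], [−4, −1, 0]] is strictly lower-triangular, so N^3 = 0.
(I + N)^6 = I + 6·N + 15·N^2 = [[1, 0, 0], [−24, 1, 0], [36, −6, 1]].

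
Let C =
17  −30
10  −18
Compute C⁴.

tr C = −1 and det C = −6, so the characteristic polynomial is λ² − (−1)λ + (−6) with roots 2 and −3.
Eigenvectors give P = [[−2, 3], [−1, 2]] with P⁻¹ = [[−2, 3], [−1, 2]], and C = P·diag(2, −3)·P⁻¹.
Then C⁴ = P·diag(16, 81)·P⁻¹ = [[−32, 243], [−16, 162]] · [[−2, 3], [−1, 2]] = [[−179, 390], [−130, 276]].

[[−179, 390], [−130, 276]]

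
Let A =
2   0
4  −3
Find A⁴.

A² = [[4, 0], [−4, 9]]
A³ = [[8, 0], [28, −27]]
A⁴ = [[16, 0], [−52, 81]]

[[16, 0], [−52, 81]]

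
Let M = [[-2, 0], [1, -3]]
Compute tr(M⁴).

M² = [[4, 0], [-5, 9]]
M³ = [[-8, 0], [19, -27]]
M⁴ = [[16, 0], [-65, 81]]

97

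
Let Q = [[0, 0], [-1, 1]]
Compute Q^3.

[[0, 0], [-1, 1]]

Q² = Q (a projection; rank 1, trace 1), so Q^3 = Q.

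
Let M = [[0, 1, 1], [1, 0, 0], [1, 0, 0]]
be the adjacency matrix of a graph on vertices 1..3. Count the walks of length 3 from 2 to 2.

The number of length-3 walks from vertex 2 to vertex 2 is entry (2,2) of M^3, where M is the adjacency matrix.
M^2 = [[2, 0, 0], [0, 1, 1], [0, 1, 1]]
M^3 = [[0, 2, 2], [2, 0, 0], [2, 0, 0]]

0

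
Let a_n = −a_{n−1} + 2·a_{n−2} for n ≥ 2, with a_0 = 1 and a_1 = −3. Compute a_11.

−2731

With companion matrix M = [[−1, 2], [1, 0]], [a_n, a_{n−1}]ᵀ = M·[a_{n−1}, a_{n−2}]ᵀ, so [a_11, a_10]ᵀ = M¹⁰·[a_1, a_0]ᵀ.
M¹⁰ = [[683, −682], [−341, 342]], giving [a_11, a_10]ᵀ = [[−2731], [1365]].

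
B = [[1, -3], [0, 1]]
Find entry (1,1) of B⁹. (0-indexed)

B = I + N where N = [[0, -3], [0, 0]] is strictly upper-triangular, so N² = 0.
(I + N)⁹ = I + 9·N = [[1, -27], [0, 1]].

1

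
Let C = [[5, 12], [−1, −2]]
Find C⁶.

tr C = 3 and det C = 2, so the characteristic polynomial is λ² − (3)λ + (2) with roots 1 and 2.
Eigenvectors give P = [[−3, −4], [1, 1]] with P⁻¹ = [[1, 4], [−1, −3]], and C = P·diag(1, 2)·P⁻¹.
Then C⁶ = P·diag(1, 64)·P⁻¹ = [[−3, −256], [1, 64]] · [[1, 4], [−1, −3]] = [[253, 756], [−63, −188]].

[[253, 756], [−63, −188]]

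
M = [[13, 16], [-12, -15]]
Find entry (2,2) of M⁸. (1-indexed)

26241

tr M = -2 and det M = -3, so the characteristic polynomial is λ² − (-2)λ + (-3) with roots 1 and -3.
Eigenvectors give P = [[4, 1], [-3, -1]] with P⁻¹ = [[1, 1], [-3, -4]], and M = P·diag(1, -3)·P⁻¹.
Then M⁸ = P·diag(1, 6561)·P⁻¹ = [[4, 6561], [-3, -6561]] · [[1, 1], [-3, -4]] = [[-19679, -26240], [19680, 26241]].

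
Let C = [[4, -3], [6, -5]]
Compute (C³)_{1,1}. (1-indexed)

10

tr C = -1 and det C = -2, so the characteristic polynomial is λ² − (-1)λ + (-2) with roots -2 and 1.
Eigenvectors give P = [[-1, 1], [-2, 1]] with P⁻¹ = [[1, -1], [2, -1]], and C = P·diag(-2, 1)·P⁻¹.
Then C³ = P·diag(-8, 1)·P⁻¹ = [[8, 1], [16, 1]] · [[1, -1], [2, -1]] = [[10, -9], [18, -17]].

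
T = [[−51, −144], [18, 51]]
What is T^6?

[[729, 0], [0, 729]]

tr T = 0 and det T = −9, so the characteristic polynomial is λ² − (0)λ + (−9) with roots 3 and −3.
Eigenvectors give P = [[8, 3], [−3, −1]] with P⁻¹ = [[−1, −3], [3, 8]], and T = P·diag(3, −3)·P⁻¹.
Then T^6 = P·diag(729, 729)·P⁻¹ = [[5832, 2187], [−2187, −729]] · [[−1, −3], [3, 8]] = [[729, 0], [0, 729]].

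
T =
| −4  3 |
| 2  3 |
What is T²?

[[22, −3], [−2, 15]]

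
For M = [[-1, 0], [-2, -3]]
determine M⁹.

[[-1, 0], [-19682, -19683]]

tr M = -4 and det M = 3, so the characteristic polynomial is λ² − (-4)λ + (3) with roots -3 and -1.
Eigenvectors give P = [[0, -1], [1, 1]] with P⁻¹ = [[1, 1], [-1, 0]], and M = P·diag(-3, -1)·P⁻¹.
Then M⁹ = P·diag(-19683, -1)·P⁻¹ = [[0, 1], [-19683, -1]] · [[1, 1], [-1, 0]] = [[-1, 0], [-19682, -19683]].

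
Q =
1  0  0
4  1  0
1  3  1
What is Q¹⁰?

Q = I + N where N = [[0, 0, 0], [4, 0, 0], [1, 3, 0]] is strictly lower-triangular, so N³ = 0.
(I + N)¹⁰ = I + 10·N + 45·N² = [[1, 0, 0], [40, 1, 0], [550, 30, 1]].

[[1, 0, 0], [40, 1, 0], [550, 30, 1]]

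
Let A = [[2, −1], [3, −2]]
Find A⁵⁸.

A² = I (check: tr A = 0 and det A = −1), so A⁵⁸ = I since 58 is even.

[[1, 0], [0, 1]]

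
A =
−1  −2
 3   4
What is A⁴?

tr A = 3 and det A = 2, so the characteristic polynomial is λ² − (3)λ + (2) with roots 1 and 2.
Eigenvectors give P = [[−1, −2], [1, 3]] with P⁻¹ = [[−3, −2], [1, 1]], and A = P·diag(1, 2)·P⁻¹.
Then A⁴ = P·diag(1, 16)·P⁻¹ = [[−1, −32], [1, 48]] · [[−3, −2], [1, 1]] = [[−29, −30], [45, 46]].

[[−29, −30], [45, 46]]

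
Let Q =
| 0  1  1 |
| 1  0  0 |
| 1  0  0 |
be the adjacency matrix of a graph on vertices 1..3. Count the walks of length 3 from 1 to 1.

0

The number of length-3 walks from vertex 1 to vertex 1 is entry (1,1) of Q³, where Q is the adjacency matrix.
Q² = [[2, 0, 0], [0, 1, 1], [0, 1, 1]]
Q³ = [[0, 2, 2], [2, 0, 0], [2, 0, 0]]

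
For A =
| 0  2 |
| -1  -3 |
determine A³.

[[6, 14], [-7, -15]]

tr A = -3 and det A = 2, so the characteristic polynomial is λ² − (-3)λ + (2) with roots -2 and -1.
Eigenvectors give P = [[-1, 2], [1, -1]] with P⁻¹ = [[1, 2], [1, 1]], and A = P·diag(-2, -1)·P⁻¹.
Then A³ = P·diag(-8, -1)·P⁻¹ = [[8, -2], [-8, 1]] · [[1, 2], [1, 1]] = [[6, 14], [-7, -15]].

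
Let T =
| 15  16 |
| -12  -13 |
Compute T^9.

[[78735, 78736], [-59052, -59053]]

tr T = 2 and det T = -3, so the characteristic polynomial is λ² − (2)λ + (-3) with roots 3 and -1.
Eigenvectors give P = [[-4, 1], [3, -1]] with P⁻¹ = [[-1, -1], [-3, -4]], and T = P·diag(3, -1)·P⁻¹.
Then T^9 = P·diag(19683, -1)·P⁻¹ = [[-78732, -1], [59049, 1]] · [[-1, -1], [-3, -4]] = [[78735, 78736], [-59052, -59053]].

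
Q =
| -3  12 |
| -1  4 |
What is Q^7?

Q² = Q (a projection; rank 1, trace 1), so Q^7 = Q.

[[-3, 12], [-1, 4]]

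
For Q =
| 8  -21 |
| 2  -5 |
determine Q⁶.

tr Q = 3 and det Q = 2, so the characteristic polynomial is λ² − (3)λ + (2) with roots 2 and 1.
Eigenvectors give P = [[-7, -3], [-2, -1]] with P⁻¹ = [[-1, 3], [2, -7]], and Q = P·diag(2, 1)·P⁻¹.
Then Q⁶ = P·diag(64, 1)·P⁻¹ = [[-448, -3], [-128, -1]] · [[-1, 3], [2, -7]] = [[442, -1323], [126, -377]].

[[442, -1323], [126, -377]]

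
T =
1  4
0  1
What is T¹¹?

T = I + N where N = [[0, 4], [0, 0]] is strictly upper-triangular, so N² = 0.
(I + N)¹¹ = I + 11·N = [[1, 44], [0, 1]].

[[1, 44], [0, 1]]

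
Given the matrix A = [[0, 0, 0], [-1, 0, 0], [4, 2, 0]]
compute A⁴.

[[0, 0, 0], [0, 0, 0], [0, 0, 0]]

A is strictly triangular, hence nilpotent: A³ = 0, so A⁴ = 0.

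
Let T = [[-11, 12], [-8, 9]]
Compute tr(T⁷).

tr T = -2 and det T = -3, so the characteristic polynomial is λ² − (-2)λ + (-3) with roots 1 and -3.
Eigenvectors give P = [[-1, 3], [-1, 2]] with P⁻¹ = [[2, -3], [1, -1]], and T = P·diag(1, -3)·P⁻¹.
Then T⁷ = P·diag(1, -2187)·P⁻¹ = [[-1, -6561], [-1, -4374]] · [[2, -3], [1, -1]] = [[-6563, 6564], [-4376, 4377]].

-2186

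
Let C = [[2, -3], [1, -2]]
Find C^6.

[[1, 0], [0, 1]]

C² = I (check: tr C = 0 and det C = -1), so C^6 = I since 6 is even.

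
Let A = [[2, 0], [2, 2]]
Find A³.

[[8, 0], [24, 8]]

A² = [[4, 0], [8, 4]]
A³ = [[8, 0], [24, 8]]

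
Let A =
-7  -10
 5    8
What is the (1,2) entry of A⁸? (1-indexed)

-12610

tr A = 1 and det A = -6, so the characteristic polynomial is λ² − (1)λ + (-6) with roots 3 and -2.
Eigenvectors give P = [[1, -2], [-1, 1]] with P⁻¹ = [[-1, -2], [-1, -1]], and A = P·diag(3, -2)·P⁻¹.
Then A⁸ = P·diag(6561, 256)·P⁻¹ = [[6561, -512], [-6561, 256]] · [[-1, -2], [-1, -1]] = [[-6049, -12610], [6305, 12866]].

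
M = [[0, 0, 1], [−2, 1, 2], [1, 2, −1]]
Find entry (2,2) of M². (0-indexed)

6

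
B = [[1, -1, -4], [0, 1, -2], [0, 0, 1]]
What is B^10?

[[1, -10, 50], [0, 1, -20], [0, 0, 1]]

B = I + N where N = [[0, -1, -4], [0, 0, -2], [0, 0, 0]] is strictly upper-triangular, so N^3 = 0.
(I + N)^10 = I + 10·N + 45·N^2 = [[1, -10, 50], [0, 1, -20], [0, 0, 1]].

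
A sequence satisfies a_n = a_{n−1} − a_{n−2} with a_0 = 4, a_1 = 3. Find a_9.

With companion matrix Q = [[1, −1], [1, 0]], [a_n, a_{n−1}]ᵀ = Q·[a_{n−1}, a_{n−2}]ᵀ, so [a_9, a_8]ᵀ = Q⁸·[a_1, a_0]ᵀ.
Q⁸ = [[0, −1], [1, −1]], giving [a_9, a_8]ᵀ = [[−4], [−1]].

−4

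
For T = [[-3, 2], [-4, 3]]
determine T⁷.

T² = I (check: tr T = 0 and det T = -1), so T⁷ = T since 7 is odd.

[[-3, 2], [-4, 3]]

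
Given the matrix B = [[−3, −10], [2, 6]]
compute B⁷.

tr B = 3 and det B = 2, so the characteristic polynomial is λ² − (3)λ + (2) with roots 2 and 1.
Eigenvectors give P = [[−2, 5], [1, −2]] with P⁻¹ = [[2, 5], [1, 2]], and B = P·diag(2, 1)·P⁻¹.
Then B⁷ = P·diag(128, 1)·P⁻¹ = [[−256, 5], [128, −2]] · [[2, 5], [1, 2]] = [[−507, −1270], [254, 636]].

[[−507, −1270], [254, 636]]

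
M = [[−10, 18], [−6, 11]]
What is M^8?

[[−764, 1530], [−510, 1021]]

tr M = 1 and det M = −2, so the characteristic polynomial is λ² − (1)λ + (−2) with roots −1 and 2.
Eigenvectors give P = [[2, −3], [1, −2]] with P⁻¹ = [[2, −3], [1, −2]], and M = P·diag(−1, 2)·P⁻¹.
Then M^8 = P·diag(1, 256)·P⁻¹ = [[2, −768], [1, −512]] · [[2, −3], [1, −2]] = [[−764, 1530], [−510, 1021]].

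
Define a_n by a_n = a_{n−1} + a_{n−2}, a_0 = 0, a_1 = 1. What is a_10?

55

With companion matrix C = [[1, 1], [1, 0]], [a_n, a_{n−1}]ᵀ = C·[a_{n−1}, a_{n−2}]ᵀ, so [a_10, a_9]ᵀ = C⁹·[a_1, a_0]ᵀ.
C⁹ = [[55, 34], [34, 21]], giving [a_10, a_9]ᵀ = [[55], [34]].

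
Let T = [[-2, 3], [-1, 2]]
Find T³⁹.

[[-2, 3], [-1, 2]]

T² = I (check: tr T = 0 and det T = -1), so T³⁹ = T since 39 is odd.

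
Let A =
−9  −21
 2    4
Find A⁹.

[[−134709, −402591], [38342, 114514]]

tr A = −5 and det A = 6, so the characteristic polynomial is λ² − (−5)λ + (6) with roots −3 and −2.
Eigenvectors give P = [[7, −3], [−2, 1]] with P⁻¹ = [[1, 3], [2, 7]], and A = P·diag(−3, −2)·P⁻¹.
Then A⁹ = P·diag(−19683, −512)·P⁻¹ = [[−137781, 1536], [39366, −512]] · [[1, 3], [2, 7]] = [[−134709, −402591], [38342, 114514]].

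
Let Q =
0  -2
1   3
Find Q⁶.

[[-62, -126], [63, 127]]

tr Q = 3 and det Q = 2, so the characteristic polynomial is λ² − (3)λ + (2) with roots 1 and 2.
Eigenvectors give P = [[2, 1], [-1, -1]] with P⁻¹ = [[1, 1], [-1, -2]], and Q = P·diag(1, 2)·P⁻¹.
Then Q⁶ = P·diag(1, 64)·P⁻¹ = [[2, 64], [-1, -64]] · [[1, 1], [-1, -2]] = [[-62, -126], [63, 127]].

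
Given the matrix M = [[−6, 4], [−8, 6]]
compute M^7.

[[−384, 256], [−512, 384]]

tr M = 0 and det M = −4, so the characteristic polynomial is λ² − (0)λ + (−4) with roots 2 and −2.
Eigenvectors give P = [[1, 1], [2, 1]] with P⁻¹ = [[−1, 1], [2, −1]], and M = P·diag(2, −2)·P⁻¹.
Then M^7 = P·diag(128, −128)·P⁻¹ = [[128, −128], [256, −128]] · [[−1, 1], [2, −1]] = [[−384, 256], [−512, 384]].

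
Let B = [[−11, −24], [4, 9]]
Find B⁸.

tr B = −2 and det B = −3, so the characteristic polynomial is λ² − (−2)λ + (−3) with roots 1 and −3.
Eigenvectors give P = [[−2, 3], [1, −1]] with P⁻¹ = [[1, 3], [1, 2]], and B = P·diag(1, −3)·P⁻¹.
Then B⁸ = P·diag(1, 6561)·P⁻¹ = [[−2, 19683], [1, −6561]] · [[1, 3], [1, 2]] = [[19681, 39360], [−6560, −13119]].

[[19681, 39360], [−6560, −13119]]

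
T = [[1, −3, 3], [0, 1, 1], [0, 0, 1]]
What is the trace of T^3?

T = I + N where N = [[0, −3, 3], [0, 0, 1], [0, 0, 0]] is strictly upper-triangular, so N^3 = 0.
(I + N)^3 = I + 3·N + 3·N^2 = [[1, −9, 0], [0, 1, 3], [0, 0, 1]].

3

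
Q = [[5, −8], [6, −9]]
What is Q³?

tr Q = −4 and det Q = 3, so the characteristic polynomial is λ² − (−4)λ + (3) with roots −3 and −1.
Eigenvectors give P = [[1, 4], [1, 3]] with P⁻¹ = [[−3, 4], [1, −1]], and Q = P·diag(−3, −1)·P⁻¹.
Then Q³ = P·diag(−27, −1)·P⁻¹ = [[−27, −4], [−27, −3]] · [[−3, 4], [1, −1]] = [[77, −104], [78, −105]].

[[77, −104], [78, −105]]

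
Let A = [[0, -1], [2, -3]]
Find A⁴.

tr A = -3 and det A = 2, so the characteristic polynomial is λ² − (-3)λ + (2) with roots -2 and -1.
Eigenvectors give P = [[-1, 1], [-2, 1]] with P⁻¹ = [[1, -1], [2, -1]], and A = P·diag(-2, -1)·P⁻¹.
Then A⁴ = P·diag(16, 1)·P⁻¹ = [[-16, 1], [-32, 1]] · [[1, -1], [2, -1]] = [[-14, 15], [-30, 31]].

[[-14, 15], [-30, 31]]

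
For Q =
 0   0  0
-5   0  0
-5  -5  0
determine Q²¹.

Q is strictly triangular, hence nilpotent: Q³ = 0, so Q²¹ = 0.

[[0, 0, 0], [0, 0, 0], [0, 0, 0]]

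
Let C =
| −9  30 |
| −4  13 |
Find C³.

tr C = 4 and det C = 3, so the characteristic polynomial is λ² − (4)λ + (3) with roots 3 and 1.
Eigenvectors give P = [[−5, 3], [−2, 1]] with P⁻¹ = [[1, −3], [2, −5]], and C = P·diag(3, 1)·P⁻¹.
Then C³ = P·diag(27, 1)·P⁻¹ = [[−135, 3], [−54, 1]] · [[1, −3], [2, −5]] = [[−129, 390], [−52, 157]].

[[−129, 390], [−52, 157]]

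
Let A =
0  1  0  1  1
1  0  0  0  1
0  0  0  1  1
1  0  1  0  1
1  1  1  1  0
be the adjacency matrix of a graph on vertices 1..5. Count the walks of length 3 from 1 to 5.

The number of length-3 walks from vertex 1 to vertex 5 is entry (1,5) of A^3, where A is the adjacency matrix.
A^2 = [[3, 1, 2, 1, 2], [1, 2, 1, 2, 1], [2, 1, 2, 1, 1], [1, 2, 1, 3, 2], [2, 1, 1, 2, 4]]
A^3 = [[4, 5, 3, 7, 7], [5, 2, 3, 3, 6], [3, 3, 2, 5, 6], [7, 3, 5, 4, 7], [7, 6, 6, 7, 6]]

7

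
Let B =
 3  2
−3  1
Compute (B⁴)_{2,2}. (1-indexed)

B² = [[3, 8], [−12, −5]]
B³ = [[−15, 14], [−21, −29]]
B⁴ = [[−87, −16], [24, −71]]

−71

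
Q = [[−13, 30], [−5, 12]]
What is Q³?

tr Q = −1 and det Q = −6, so the characteristic polynomial is λ² − (−1)λ + (−6) with roots 2 and −3.
Eigenvectors give P = [[−2, 3], [−1, 1]] with P⁻¹ = [[1, −3], [1, −2]], and Q = P·diag(2, −3)·P⁻¹.
Then Q³ = P·diag(8, −27)·P⁻¹ = [[−16, −81], [−8, −27]] · [[1, −3], [1, −2]] = [[−97, 210], [−35, 78]].

[[−97, 210], [−35, 78]]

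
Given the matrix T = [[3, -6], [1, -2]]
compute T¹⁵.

T² = T (a projection; rank 1, trace 1), so T¹⁵ = T.

[[3, -6], [1, -2]]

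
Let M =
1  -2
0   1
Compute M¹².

[[1, -24], [0, 1]]

M = I + N where N = [[0, -2], [0, 0]] is strictly upper-triangular, so N² = 0.
(I + N)¹² = I + 12·N = [[1, -24], [0, 1]].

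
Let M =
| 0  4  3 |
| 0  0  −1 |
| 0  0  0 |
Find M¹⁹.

M is strictly triangular, hence nilpotent: M³ = 0, so M¹⁹ = 0.

[[0, 0, 0], [0, 0, 0], [0, 0, 0]]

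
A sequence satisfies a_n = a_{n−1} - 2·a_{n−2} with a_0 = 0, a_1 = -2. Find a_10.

With companion matrix B = [[1, -2], [1, 0]], [a_n, a_{n−1}]ᵀ = B·[a_{n−1}, a_{n−2}]ᵀ, so [a_10, a_9]ᵀ = B^9·[a_1, a_0]ᵀ.
B^9 = [[-11, 34], [-17, 6]], giving [a_10, a_9]ᵀ = [[22], [34]].

22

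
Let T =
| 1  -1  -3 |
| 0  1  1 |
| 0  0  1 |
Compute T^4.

[[1, -4, -18], [0, 1, 4], [0, 0, 1]]

T = I + N where N = [[0, -1, -3], [0, 0, 1], [0, 0, 0]] is strictly upper-triangular, so N^3 = 0.
(I + N)^4 = I + 4·N + 6·N^2 = [[1, -4, -18], [0, 1, 4], [0, 0, 1]].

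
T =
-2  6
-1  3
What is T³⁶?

T² = T (a projection; rank 1, trace 1), so T³⁶ = T.

[[-2, 6], [-1, 3]]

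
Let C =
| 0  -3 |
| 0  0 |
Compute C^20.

C is strictly triangular, hence nilpotent: C^2 = 0, so C^20 = 0.

[[0, 0], [0, 0]]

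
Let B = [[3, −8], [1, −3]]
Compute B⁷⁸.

[[1, 0], [0, 1]]

B² = I (check: tr B = 0 and det B = −1), so B⁷⁸ = I since 78 is even.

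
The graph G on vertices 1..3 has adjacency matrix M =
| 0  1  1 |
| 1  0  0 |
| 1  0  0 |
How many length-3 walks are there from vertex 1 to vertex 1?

0

The number of length-3 walks from vertex 1 to vertex 1 is entry (1,1) of M³, where M is the adjacency matrix.
M² = [[2, 0, 0], [0, 1, 1], [0, 1, 1]]
M³ = [[0, 2, 2], [2, 0, 0], [2, 0, 0]]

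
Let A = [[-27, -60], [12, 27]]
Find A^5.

[[-2187, -4860], [972, 2187]]

tr A = 0 and det A = -9, so the characteristic polynomial is λ² − (0)λ + (-9) with roots -3 and 3.
Eigenvectors give P = [[-5, 2], [2, -1]] with P⁻¹ = [[-1, -2], [-2, -5]], and A = P·diag(-3, 3)·P⁻¹.
Then A^5 = P·diag(-243, 243)·P⁻¹ = [[1215, 486], [-486, -243]] · [[-1, -2], [-2, -5]] = [[-2187, -4860], [972, 2187]].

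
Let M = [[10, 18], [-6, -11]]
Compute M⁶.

[[-188, -378], [126, 253]]

tr M = -1 and det M = -2, so the characteristic polynomial is λ² − (-1)λ + (-2) with roots 1 and -2.
Eigenvectors give P = [[2, -3], [-1, 2]] with P⁻¹ = [[2, 3], [1, 2]], and M = P·diag(1, -2)·P⁻¹.
Then M⁶ = P·diag(1, 64)·P⁻¹ = [[2, -192], [-1, 128]] · [[2, 3], [1, 2]] = [[-188, -378], [126, 253]].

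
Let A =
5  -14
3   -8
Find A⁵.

[[185, -434], [93, -218]]

tr A = -3 and det A = 2, so the characteristic polynomial is λ² − (-3)λ + (2) with roots -2 and -1.
Eigenvectors give P = [[-2, 7], [-1, 3]] with P⁻¹ = [[3, -7], [1, -2]], and A = P·diag(-2, -1)·P⁻¹.
Then A⁵ = P·diag(-32, -1)·P⁻¹ = [[64, -7], [32, -3]] · [[3, -7], [1, -2]] = [[185, -434], [93, -218]].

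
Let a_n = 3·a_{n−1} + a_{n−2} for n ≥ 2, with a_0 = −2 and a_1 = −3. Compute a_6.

With companion matrix M = [[3, 1], [1, 0]], [a_n, a_{n−1}]ᵀ = M·[a_{n−1}, a_{n−2}]ᵀ, so [a_6, a_5]ᵀ = M⁵·[a_1, a_0]ᵀ.
M⁵ = [[360, 109], [109, 33]], giving [a_6, a_5]ᵀ = [[−1298], [−393]].

−1298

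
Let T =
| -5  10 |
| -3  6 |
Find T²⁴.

[[-5, 10], [-3, 6]]

T² = T (a projection; rank 1, trace 1), so T²⁴ = T.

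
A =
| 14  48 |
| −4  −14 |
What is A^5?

[[224, 768], [−64, −224]]

tr A = 0 and det A = −4, so the characteristic polynomial is λ² − (0)λ + (−4) with roots 2 and −2.
Eigenvectors give P = [[−4, 3], [1, −1]] with P⁻¹ = [[−1, −3], [−1, −4]], and A = P·diag(2, −2)·P⁻¹.
Then A^5 = P·diag(32, −32)·P⁻¹ = [[−128, −96], [32, 32]] · [[−1, −3], [−1, −4]] = [[224, 768], [−64, −224]].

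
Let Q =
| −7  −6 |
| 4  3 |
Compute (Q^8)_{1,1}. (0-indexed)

tr Q = −4 and det Q = 3, so the characteristic polynomial is λ² − (−4)λ + (3) with roots −3 and −1.
Eigenvectors give P = [[3, −1], [−2, 1]] with P⁻¹ = [[1, 1], [2, 3]], and Q = P·diag(−3, −1)·P⁻¹.
Then Q^8 = P·diag(6561, 1)·P⁻¹ = [[19683, −1], [−13122, 1]] · [[1, 1], [2, 3]] = [[19681, 19680], [−13120, −13119]].

−13119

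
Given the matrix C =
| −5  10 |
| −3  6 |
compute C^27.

[[−5, 10], [−3, 6]]

C² = C (a projection; rank 1, trace 1), so C^27 = C.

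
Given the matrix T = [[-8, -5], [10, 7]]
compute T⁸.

tr T = -1 and det T = -6, so the characteristic polynomial is λ² − (-1)λ + (-6) with roots -3 and 2.
Eigenvectors give P = [[1, 1], [-1, -2]] with P⁻¹ = [[2, 1], [-1, -1]], and T = P·diag(-3, 2)·P⁻¹.
Then T⁸ = P·diag(6561, 256)·P⁻¹ = [[6561, 256], [-6561, -512]] · [[2, 1], [-1, -1]] = [[12866, 6305], [-12610, -6049]].

[[12866, 6305], [-12610, -6049]]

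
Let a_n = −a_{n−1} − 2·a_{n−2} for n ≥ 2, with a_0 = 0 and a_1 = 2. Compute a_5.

−2

With companion matrix M = [[−1, −2], [1, 0]], [a_n, a_{n−1}]ᵀ = M·[a_{n−1}, a_{n−2}]ᵀ, so [a_5, a_4]ᵀ = M⁴·[a_1, a_0]ᵀ.
M⁴ = [[−1, −6], [3, 2]], giving [a_5, a_4]ᵀ = [[−2], [6]].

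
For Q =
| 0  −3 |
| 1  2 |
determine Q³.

[[−6, −3], [1, −4]]

Q² = [[−3, −6], [2, 1]]
Q³ = [[−6, −3], [1, −4]]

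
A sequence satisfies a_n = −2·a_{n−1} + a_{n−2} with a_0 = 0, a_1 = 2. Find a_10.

−4756

With companion matrix A = [[−2, 1], [1, 0]], [a_n, a_{n−1}]ᵀ = A·[a_{n−1}, a_{n−2}]ᵀ, so [a_10, a_9]ᵀ = A^9·[a_1, a_0]ᵀ.
A^9 = [[−2378, 985], [985, −408]], giving [a_10, a_9]ᵀ = [[−4756], [1970]].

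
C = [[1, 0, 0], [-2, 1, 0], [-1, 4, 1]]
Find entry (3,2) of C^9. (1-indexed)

36

C = I + N where N = [[0, 0, 0], [-2, 0, 0], [-1, 4, 0]] is strictly lower-triangular, so N^3 = 0.
(I + N)^9 = I + 9·N + 36·N^2 = [[1, 0, 0], [-18, 1, 0], [-297, 36, 1]].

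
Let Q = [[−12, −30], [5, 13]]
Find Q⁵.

tr Q = 1 and det Q = −6, so the characteristic polynomial is λ² − (1)λ + (−6) with roots 3 and −2.
Eigenvectors give P = [[−2, 3], [1, −1]] with P⁻¹ = [[1, 3], [1, 2]], and Q = P·diag(3, −2)·P⁻¹.
Then Q⁵ = P·diag(243, −32)·P⁻¹ = [[−486, −96], [243, 32]] · [[1, 3], [1, 2]] = [[−582, −1650], [275, 793]].

[[−582, −1650], [275, 793]]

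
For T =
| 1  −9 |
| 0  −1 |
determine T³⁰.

T² = I (check: tr T = 0 and det T = −1), so T³⁰ = I since 30 is even.

[[1, 0], [0, 1]]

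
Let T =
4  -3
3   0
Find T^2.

[[7, -12], [12, -9]]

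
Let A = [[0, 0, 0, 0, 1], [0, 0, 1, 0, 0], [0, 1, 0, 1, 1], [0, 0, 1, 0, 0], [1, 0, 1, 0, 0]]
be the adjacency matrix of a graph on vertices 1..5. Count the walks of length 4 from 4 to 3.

0

The number of length-4 walks from vertex 4 to vertex 3 is entry (4,3) of A⁴, where A is the adjacency matrix.
A² = [[1, 0, 1, 0, 0], [0, 1, 0, 1, 1], [1, 0, 3, 0, 0], [0, 1, 0, 1, 1], [0, 1, 0, 1, 2]]
A³ = [[0, 1, 0, 1, 2], [1, 0, 3, 0, 0], [0, 3, 0, 3, 4], [1, 0, 3, 0, 0], [2, 0, 4, 0, 0]]
A⁴ = [[2, 0, 4, 0, 0], [0, 3, 0, 3, 4], [4, 0, 10, 0, 0], [0, 3, 0, 3, 4], [0, 4, 0, 4, 6]]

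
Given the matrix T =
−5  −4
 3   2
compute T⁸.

[[1021, 1020], [−765, −764]]

tr T = −3 and det T = 2, so the characteristic polynomial is λ² − (−3)λ + (2) with roots −2 and −1.
Eigenvectors give P = [[4, −1], [−3, 1]] with P⁻¹ = [[1, 1], [3, 4]], and T = P·diag(−2, −1)·P⁻¹.
Then T⁸ = P·diag(256, 1)·P⁻¹ = [[1024, −1], [−768, 1]] · [[1, 1], [3, 4]] = [[1021, 1020], [−765, −764]].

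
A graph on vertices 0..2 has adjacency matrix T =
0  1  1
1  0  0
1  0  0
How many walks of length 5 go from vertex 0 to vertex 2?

4

The number of length-5 walks from vertex 0 to vertex 2 is entry (0,2) of T⁵, where T is the adjacency matrix.
T² = [[2, 0, 0], [0, 1, 1], [0, 1, 1]]
T³ = [[0, 2, 2], [2, 0, 0], [2, 0, 0]]
T⁴ = [[4, 0, 0], [0, 2, 2], [0, 2, 2]]
T⁵ = [[0, 4, 4], [4, 0, 0], [4, 0, 0]]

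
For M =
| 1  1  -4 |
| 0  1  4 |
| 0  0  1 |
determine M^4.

M = I + N where N = [[0, 1, -4], [0, 0, 4], [0, 0, 0]] is strictly upper-triangular, so N^3 = 0.
(I + N)^4 = I + 4·N + 6·N^2 = [[1, 4, 8], [0, 1, 16], [0, 0, 1]].

[[1, 4, 8], [0, 1, 16], [0, 0, 1]]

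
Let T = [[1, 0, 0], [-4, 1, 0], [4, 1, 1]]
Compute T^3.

T = I + N where N = [[0, 0, 0], [-4, 0, 0], [4, 1, 0]] is strictly lower-triangular, so N^3 = 0.
(I + N)^3 = I + 3·N + 3·N^2 = [[1, 0, 0], [-12, 1, 0], [0, 3, 1]].

[[1, 0, 0], [-12, 1, 0], [0, 3, 1]]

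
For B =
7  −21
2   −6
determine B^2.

B² = B (a projection; rank 1, trace 1), so B^2 = B.

[[7, −21], [2, −6]]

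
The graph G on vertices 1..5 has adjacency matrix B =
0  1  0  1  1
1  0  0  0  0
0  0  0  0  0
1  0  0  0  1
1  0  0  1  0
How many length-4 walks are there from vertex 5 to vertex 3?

0

The number of length-4 walks from vertex 5 to vertex 3 is entry (5,3) of B^4, where B is the adjacency matrix.
B^2 = [[3, 0, 0, 1, 1], [0, 1, 0, 1, 1], [0, 0, 0, 0, 0], [1, 1, 0, 2, 1], [1, 1, 0, 1, 2]]
B^3 = [[2, 3, 0, 4, 4], [3, 0, 0, 1, 1], [0, 0, 0, 0, 0], [4, 1, 0, 2, 3], [4, 1, 0, 3, 2]]
B^4 = [[11, 2, 0, 6, 6], [2, 3, 0, 4, 4], [0, 0, 0, 0, 0], [6, 4, 0, 7, 6], [6, 4, 0, 6, 7]]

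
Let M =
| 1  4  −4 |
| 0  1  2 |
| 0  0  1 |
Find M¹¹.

[[1, 44, 396], [0, 1, 22], [0, 0, 1]]

M = I + N where N = [[0, 4, −4], [0, 0, 2], [0, 0, 0]] is strictly upper-triangular, so N³ = 0.
(I + N)¹¹ = I + 11·N + 55·N² = [[1, 44, 396], [0, 1, 22], [0, 0, 1]].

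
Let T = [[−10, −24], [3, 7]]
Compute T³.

[[−64, −168], [21, 55]]

tr T = −3 and det T = 2, so the characteristic polynomial is λ² − (−3)λ + (2) with roots −2 and −1.
Eigenvectors give P = [[−3, 8], [1, −3]] with P⁻¹ = [[−3, −8], [−1, −3]], and T = P·diag(−2, −1)·P⁻¹.
Then T³ = P·diag(−8, −1)·P⁻¹ = [[24, −8], [−8, 3]] · [[−3, −8], [−1, −3]] = [[−64, −168], [21, 55]].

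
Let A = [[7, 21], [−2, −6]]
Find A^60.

A² = A (a projection; rank 1, trace 1), so A^60 = A.

[[7, 21], [−2, −6]]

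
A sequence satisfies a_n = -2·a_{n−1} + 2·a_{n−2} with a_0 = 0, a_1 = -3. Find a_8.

2688

With companion matrix M = [[-2, 2], [1, 0]], [a_n, a_{n−1}]ᵀ = M·[a_{n−1}, a_{n−2}]ᵀ, so [a_8, a_7]ᵀ = M^7·[a_1, a_0]ᵀ.
M^7 = [[-896, 656], [328, -240]], giving [a_8, a_7]ᵀ = [[2688], [-984]].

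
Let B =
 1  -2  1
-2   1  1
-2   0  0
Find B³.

[[13, -10, -1], [-14, 17, -1], [-6, 8, 2]]

B² = [[3, -4, -1], [-6, 5, -1], [-2, 4, -2]]
B³ = [[13, -10, -1], [-14, 17, -1], [-6, 8, 2]]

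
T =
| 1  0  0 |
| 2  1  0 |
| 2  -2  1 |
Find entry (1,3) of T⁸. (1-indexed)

T = I + N where N = [[0, 0, 0], [2, 0, 0], [2, -2, 0]] is strictly lower-triangular, so N³ = 0.
(I + N)⁸ = I + 8·N + 28·N² = [[1, 0, 0], [16, 1, 0], [-96, -16, 1]].

0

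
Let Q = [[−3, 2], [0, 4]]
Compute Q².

[[9, 2], [0, 16]]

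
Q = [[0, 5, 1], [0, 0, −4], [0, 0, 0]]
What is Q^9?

[[0, 0, 0], [0, 0, 0], [0, 0, 0]]

Q is strictly triangular, hence nilpotent: Q^3 = 0, so Q^9 = 0.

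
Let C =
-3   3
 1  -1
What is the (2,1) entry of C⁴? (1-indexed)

C² = [[12, -12], [-4, 4]]
C³ = [[-48, 48], [16, -16]]
C⁴ = [[192, -192], [-64, 64]]

-64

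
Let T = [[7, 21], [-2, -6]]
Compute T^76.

T² = T (a projection; rank 1, trace 1), so T^76 = T.

[[7, 21], [-2, -6]]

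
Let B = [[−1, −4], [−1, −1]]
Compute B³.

B² = [[5, 8], [2, 5]]
B³ = [[−13, −28], [−7, −13]]

[[−13, −28], [−7, −13]]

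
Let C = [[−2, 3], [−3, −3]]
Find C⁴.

C² = [[−5, −15], [15, 0]]
C³ = [[55, 30], [−30, 45]]
C⁴ = [[−200, 75], [−75, −225]]

[[−200, 75], [−75, −225]]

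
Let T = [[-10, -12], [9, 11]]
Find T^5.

tr T = 1 and det T = -2, so the characteristic polynomial is λ² − (1)λ + (-2) with roots 2 and -1.
Eigenvectors give P = [[-1, 4], [1, -3]] with P⁻¹ = [[3, 4], [1, 1]], and T = P·diag(2, -1)·P⁻¹.
Then T^5 = P·diag(32, -1)·P⁻¹ = [[-32, -4], [32, 3]] · [[3, 4], [1, 1]] = [[-100, -132], [99, 131]].

[[-100, -132], [99, 131]]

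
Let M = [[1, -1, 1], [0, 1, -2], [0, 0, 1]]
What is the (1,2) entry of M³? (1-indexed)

-3

M = I + N where N = [[0, -1, 1], [0, 0, -2], [0, 0, 0]] is strictly upper-triangular, so N³ = 0.
(I + N)³ = I + 3·N + 3·N² = [[1, -3, 9], [0, 1, -6], [0, 0, 1]].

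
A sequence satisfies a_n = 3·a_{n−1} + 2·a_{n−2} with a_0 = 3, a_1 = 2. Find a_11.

1045216

With companion matrix Q = [[3, 2], [1, 0]], [a_n, a_{n−1}]ᵀ = Q·[a_{n−1}, a_{n−2}]ᵀ, so [a_11, a_10]ᵀ = Q¹⁰·[a_1, a_0]ᵀ.
Q¹⁰ = [[283667, 159294], [79647, 44726]], giving [a_11, a_10]ᵀ = [[1045216], [293472]].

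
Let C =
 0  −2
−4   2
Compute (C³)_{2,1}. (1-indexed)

−48

C² = [[8, −4], [−8, 12]]
C³ = [[16, −24], [−48, 40]]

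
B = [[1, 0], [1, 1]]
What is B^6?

B = I + N where N = [[0, 0], [1, 0]] is strictly lower-triangular, so N^2 = 0.
(I + N)^6 = I + 6·N = [[1, 0], [6, 1]].

[[1, 0], [6, 1]]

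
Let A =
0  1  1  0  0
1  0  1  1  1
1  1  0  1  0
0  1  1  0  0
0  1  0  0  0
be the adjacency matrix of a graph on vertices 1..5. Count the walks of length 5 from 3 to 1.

The number of length-5 walks from vertex 3 to vertex 1 is entry (3,1) of A^5, where A is the adjacency matrix.
A^2 = [[2, 1, 1, 2, 1], [1, 4, 2, 1, 0], [1, 2, 3, 1, 1], [2, 1, 1, 2, 1], [1, 0, 1, 1, 1]]
A^3 = [[2, 6, 5, 2, 1], [6, 4, 6, 6, 4], [5, 6, 4, 5, 2], [2, 6, 5, 2, 1], [1, 4, 2, 1, 0]]
A^4 = [[11, 10, 10, 11, 6], [10, 22, 16, 10, 4], [10, 16, 16, 10, 6], [11, 10, 10, 11, 6], [6, 4, 6, 6, 4]]
A^5 = [[20, 38, 32, 20, 10], [38, 40, 42, 38, 22], [32, 42, 36, 32, 16], [20, 38, 32, 20, 10], [10, 22, 16, 10, 4]]

32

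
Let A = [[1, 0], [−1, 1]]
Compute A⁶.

[[1, 0], [−6, 1]]

A = I + N where N = [[0, 0], [−1, 0]] is strictly lower-triangular, so N² = 0.
(I + N)⁶ = I + 6·N = [[1, 0], [−6, 1]].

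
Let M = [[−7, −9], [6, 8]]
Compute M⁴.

tr M = 1 and det M = −2, so the characteristic polynomial is λ² − (1)λ + (−2) with roots −1 and 2.
Eigenvectors give P = [[3, −1], [−2, 1]] with P⁻¹ = [[1, 1], [2, 3]], and M = P·diag(−1, 2)·P⁻¹.
Then M⁴ = P·diag(1, 16)·P⁻¹ = [[3, −16], [−2, 16]] · [[1, 1], [2, 3]] = [[−29, −45], [30, 46]].

[[−29, −45], [30, 46]]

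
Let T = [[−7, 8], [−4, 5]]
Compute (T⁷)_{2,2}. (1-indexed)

2189

tr T = −2 and det T = −3, so the characteristic polynomial is λ² − (−2)λ + (−3) with roots 1 and −3.
Eigenvectors give P = [[−1, 2], [−1, 1]] with P⁻¹ = [[1, −2], [1, −1]], and T = P·diag(1, −3)·P⁻¹.
Then T⁷ = P·diag(1, −2187)·P⁻¹ = [[−1, −4374], [−1, −2187]] · [[1, −2], [1, −1]] = [[−4375, 4376], [−2188, 2189]].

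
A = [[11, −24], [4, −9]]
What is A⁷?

tr A = 2 and det A = −3, so the characteristic polynomial is λ² − (2)λ + (−3) with roots −1 and 3.
Eigenvectors give P = [[−2, 3], [−1, 1]] with P⁻¹ = [[1, −3], [1, −2]], and A = P·diag(−1, 3)·P⁻¹.
Then A⁷ = P·diag(−1, 2187)·P⁻¹ = [[2, 6561], [1, 2187]] · [[1, −3], [1, −2]] = [[6563, −13128], [2188, −4377]].

[[6563, −13128], [2188, −4377]]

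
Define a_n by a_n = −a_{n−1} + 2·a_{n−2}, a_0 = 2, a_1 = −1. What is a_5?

−31

With companion matrix Q = [[−1, 2], [1, 0]], [a_n, a_{n−1}]ᵀ = Q·[a_{n−1}, a_{n−2}]ᵀ, so [a_5, a_4]ᵀ = Q⁴·[a_1, a_0]ᵀ.
Q⁴ = [[11, −10], [−5, 6]], giving [a_5, a_4]ᵀ = [[−31], [17]].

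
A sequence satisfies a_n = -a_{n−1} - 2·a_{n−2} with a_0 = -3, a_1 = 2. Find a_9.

With companion matrix C = [[-1, -2], [1, 0]], [a_n, a_{n−1}]ᵀ = C·[a_{n−1}, a_{n−2}]ᵀ, so [a_9, a_8]ᵀ = C⁸·[a_1, a_0]ᵀ.
C⁸ = [[-17, -6], [3, -14]], giving [a_9, a_8]ᵀ = [[-16], [48]].

-16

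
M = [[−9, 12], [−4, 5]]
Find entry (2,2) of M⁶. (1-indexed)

−2183

tr M = −4 and det M = 3, so the characteristic polynomial is λ² − (−4)λ + (3) with roots −1 and −3.
Eigenvectors give P = [[3, −2], [2, −1]] with P⁻¹ = [[−1, 2], [−2, 3]], and M = P·diag(−1, −3)·P⁻¹.
Then M⁶ = P·diag(1, 729)·P⁻¹ = [[3, −1458], [2, −729]] · [[−1, 2], [−2, 3]] = [[2913, −4368], [1456, −2183]].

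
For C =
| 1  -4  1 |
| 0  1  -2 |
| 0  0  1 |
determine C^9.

C = I + N where N = [[0, -4, 1], [0, 0, -2], [0, 0, 0]] is strictly upper-triangular, so N^3 = 0.
(I + N)^9 = I + 9·N + 36·N^2 = [[1, -36, 297], [0, 1, -18], [0, 0, 1]].

[[1, -36, 297], [0, 1, -18], [0, 0, 1]]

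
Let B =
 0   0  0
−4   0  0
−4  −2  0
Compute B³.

[[0, 0, 0], [0, 0, 0], [0, 0, 0]]

B is strictly triangular, hence nilpotent: B³ = 0, so B³ = 0.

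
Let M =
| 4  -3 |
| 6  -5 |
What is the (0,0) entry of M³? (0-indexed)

10

tr M = -1 and det M = -2, so the characteristic polynomial is λ² − (-1)λ + (-2) with roots 1 and -2.
Eigenvectors give P = [[1, -1], [1, -2]] with P⁻¹ = [[2, -1], [1, -1]], and M = P·diag(1, -2)·P⁻¹.
Then M³ = P·diag(1, -8)·P⁻¹ = [[1, 8], [1, 16]] · [[2, -1], [1, -1]] = [[10, -9], [18, -17]].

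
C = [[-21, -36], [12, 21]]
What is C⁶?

[[729, 0], [0, 729]]

tr C = 0 and det C = -9, so the characteristic polynomial is λ² − (0)λ + (-9) with roots 3 and -3.
Eigenvectors give P = [[-3, -2], [2, 1]] with P⁻¹ = [[1, 2], [-2, -3]], and C = P·diag(3, -3)·P⁻¹.
Then C⁶ = P·diag(729, 729)·P⁻¹ = [[-2187, -1458], [1458, 729]] · [[1, 2], [-2, -3]] = [[729, 0], [0, 729]].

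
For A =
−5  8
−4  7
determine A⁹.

tr A = 2 and det A = −3, so the characteristic polynomial is λ² − (2)λ + (−3) with roots 3 and −1.
Eigenvectors give P = [[−1, 2], [−1, 1]] with P⁻¹ = [[1, −2], [1, −1]], and A = P·diag(3, −1)·P⁻¹.
Then A⁹ = P·diag(19683, −1)·P⁻¹ = [[−19683, −2], [−19683, −1]] · [[1, −2], [1, −1]] = [[−19685, 39368], [−19684, 39367]].

[[−19685, 39368], [−19684, 39367]]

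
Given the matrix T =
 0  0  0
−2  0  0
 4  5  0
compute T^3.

T is strictly triangular, hence nilpotent: T^3 = 0, so T^3 = 0.

[[0, 0, 0], [0, 0, 0], [0, 0, 0]]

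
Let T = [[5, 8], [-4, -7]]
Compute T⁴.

[[-79, -160], [80, 161]]

tr T = -2 and det T = -3, so the characteristic polynomial is λ² − (-2)λ + (-3) with roots -3 and 1.
Eigenvectors give P = [[-1, -2], [1, 1]] with P⁻¹ = [[1, 2], [-1, -1]], and T = P·diag(-3, 1)·P⁻¹.
Then T⁴ = P·diag(81, 1)·P⁻¹ = [[-81, -2], [81, 1]] · [[1, 2], [-1, -1]] = [[-79, -160], [80, 161]].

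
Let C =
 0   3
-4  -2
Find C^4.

[[96, 120], [-160, 16]]

C^2 = [[-12, -6], [8, -8]]
C^3 = [[24, -24], [32, 40]]
C^4 = [[96, 120], [-160, 16]]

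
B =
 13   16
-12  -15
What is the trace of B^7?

-2186

tr B = -2 and det B = -3, so the characteristic polynomial is λ² − (-2)λ + (-3) with roots 1 and -3.
Eigenvectors give P = [[-4, 1], [3, -1]] with P⁻¹ = [[-1, -1], [-3, -4]], and B = P·diag(1, -3)·P⁻¹.
Then B^7 = P·diag(1, -2187)·P⁻¹ = [[-4, -2187], [3, 2187]] · [[-1, -1], [-3, -4]] = [[6565, 8752], [-6564, -8751]].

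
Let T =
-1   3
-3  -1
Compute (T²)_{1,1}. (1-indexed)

-8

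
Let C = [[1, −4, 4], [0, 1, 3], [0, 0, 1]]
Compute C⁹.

C = I + N where N = [[0, −4, 4], [0, 0, 3], [0, 0, 0]] is strictly upper-triangular, so N³ = 0.
(I + N)⁹ = I + 9·N + 36·N² = [[1, −36, −396], [0, 1, 27], [0, 0, 1]].

[[1, −36, −396], [0, 1, 27], [0, 0, 1]]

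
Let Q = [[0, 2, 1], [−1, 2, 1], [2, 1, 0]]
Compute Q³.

[[−1, 12, 5], [−1, 7, 3], [0, 13, 5]]

Q² = [[0, 5, 2], [0, 3, 1], [−1, 6, 3]]
Q³ = [[−1, 12, 5], [−1, 7, 3], [0, 13, 5]]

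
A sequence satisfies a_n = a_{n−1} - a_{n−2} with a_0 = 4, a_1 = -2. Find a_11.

6

With companion matrix T = [[1, -1], [1, 0]], [a_n, a_{n−1}]ᵀ = T·[a_{n−1}, a_{n−2}]ᵀ, so [a_11, a_10]ᵀ = T¹⁰·[a_1, a_0]ᵀ.
T¹⁰ = [[-1, 1], [-1, 0]], giving [a_11, a_10]ᵀ = [[6], [2]].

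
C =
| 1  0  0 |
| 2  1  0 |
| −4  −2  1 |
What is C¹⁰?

C = I + N where N = [[0, 0, 0], [2, 0, 0], [−4, −2, 0]] is strictly lower-triangular, so N³ = 0.
(I + N)¹⁰ = I + 10·N + 45·N² = [[1, 0, 0], [20, 1, 0], [−220, −20, 1]].

[[1, 0, 0], [20, 1, 0], [−220, −20, 1]]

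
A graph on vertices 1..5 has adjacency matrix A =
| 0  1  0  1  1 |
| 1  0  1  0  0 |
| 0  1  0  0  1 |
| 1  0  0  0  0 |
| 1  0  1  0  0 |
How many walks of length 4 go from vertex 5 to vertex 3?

0

The number of length-4 walks from vertex 5 to vertex 3 is entry (5,3) of A^4, where A is the adjacency matrix.
A^2 = [[3, 0, 2, 0, 0], [0, 2, 0, 1, 2], [2, 0, 2, 0, 0], [0, 1, 0, 1, 1], [0, 2, 0, 1, 2]]
A^3 = [[0, 5, 0, 3, 5], [5, 0, 4, 0, 0], [0, 4, 0, 2, 4], [3, 0, 2, 0, 0], [5, 0, 4, 0, 0]]
A^4 = [[13, 0, 10, 0, 0], [0, 9, 0, 5, 9], [10, 0, 8, 0, 0], [0, 5, 0, 3, 5], [0, 9, 0, 5, 9]]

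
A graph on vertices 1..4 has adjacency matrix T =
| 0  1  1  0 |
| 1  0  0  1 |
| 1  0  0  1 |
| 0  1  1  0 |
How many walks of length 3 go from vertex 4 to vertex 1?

The number of length-3 walks from vertex 4 to vertex 1 is entry (4,1) of T³, where T is the adjacency matrix.
T² = [[2, 0, 0, 2], [0, 2, 2, 0], [0, 2, 2, 0], [2, 0, 0, 2]]
T³ = [[0, 4, 4, 0], [4, 0, 0, 4], [4, 0, 0, 4], [0, 4, 4, 0]]

0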